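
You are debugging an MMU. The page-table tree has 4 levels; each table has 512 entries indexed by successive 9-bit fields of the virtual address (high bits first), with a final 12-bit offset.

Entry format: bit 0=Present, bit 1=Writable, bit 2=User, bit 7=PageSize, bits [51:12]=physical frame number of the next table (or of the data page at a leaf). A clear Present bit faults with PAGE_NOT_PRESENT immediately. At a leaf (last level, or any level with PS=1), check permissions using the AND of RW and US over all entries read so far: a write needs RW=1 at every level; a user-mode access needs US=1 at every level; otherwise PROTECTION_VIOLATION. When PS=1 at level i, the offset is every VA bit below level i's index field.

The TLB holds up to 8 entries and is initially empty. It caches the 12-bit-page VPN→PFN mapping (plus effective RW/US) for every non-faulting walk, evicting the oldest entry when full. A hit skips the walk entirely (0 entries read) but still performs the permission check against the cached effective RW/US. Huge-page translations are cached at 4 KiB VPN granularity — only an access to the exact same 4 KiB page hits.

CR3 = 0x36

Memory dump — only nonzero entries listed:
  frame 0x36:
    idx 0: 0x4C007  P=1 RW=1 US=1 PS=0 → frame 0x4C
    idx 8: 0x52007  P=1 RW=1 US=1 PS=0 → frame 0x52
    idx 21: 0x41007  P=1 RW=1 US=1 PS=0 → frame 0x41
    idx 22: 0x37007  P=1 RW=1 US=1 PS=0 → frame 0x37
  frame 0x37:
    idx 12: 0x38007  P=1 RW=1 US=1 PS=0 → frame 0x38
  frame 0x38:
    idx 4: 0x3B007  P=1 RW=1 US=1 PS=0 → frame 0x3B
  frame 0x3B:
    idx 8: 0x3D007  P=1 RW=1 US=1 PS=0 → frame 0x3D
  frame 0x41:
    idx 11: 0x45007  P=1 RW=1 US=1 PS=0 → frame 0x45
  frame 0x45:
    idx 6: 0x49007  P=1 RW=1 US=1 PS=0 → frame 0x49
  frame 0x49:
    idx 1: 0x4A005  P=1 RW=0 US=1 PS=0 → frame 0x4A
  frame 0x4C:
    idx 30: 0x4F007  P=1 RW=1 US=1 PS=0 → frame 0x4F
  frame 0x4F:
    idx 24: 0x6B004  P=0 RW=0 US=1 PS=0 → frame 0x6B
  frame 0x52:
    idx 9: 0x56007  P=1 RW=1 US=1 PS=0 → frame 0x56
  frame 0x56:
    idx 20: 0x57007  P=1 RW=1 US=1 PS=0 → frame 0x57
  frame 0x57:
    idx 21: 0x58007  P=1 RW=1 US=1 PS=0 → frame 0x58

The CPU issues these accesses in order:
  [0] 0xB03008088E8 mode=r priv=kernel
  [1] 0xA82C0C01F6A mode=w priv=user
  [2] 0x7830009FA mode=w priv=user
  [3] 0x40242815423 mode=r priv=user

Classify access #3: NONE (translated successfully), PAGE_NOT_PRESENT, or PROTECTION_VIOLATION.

Walk each access:
#0 VA=0xB03008088E8 (r,kernel):
  [0] read 0x36 idx=22: raw=0x37007 flags P=1 W=1 U=1 S=0
  [1] read 0x37 idx=12: raw=0x38007 flags P=1 W=1 U=1 S=0
  [2] read 0x38 idx=4: raw=0x3B007 flags P=1 W=1 U=1 S=0
  [3] read 0x3B idx=8: raw=0x3D007 flags P=1 W=1 U=1 S=0
  ✓ 0x3D8E8  — 4 lookups
#1 VA=0xA82C0C01F6A (w,user):
  [0] read 0x36 idx=21: raw=0x41007 flags P=1 W=1 U=1 S=0
  [1] read 0x41 idx=11: raw=0x45007 flags P=1 W=1 U=1 S=0
  [2] read 0x45 idx=6: raw=0x49007 flags P=1 W=1 U=1 S=0
  [3] read 0x49 idx=1: raw=0x4A005 flags P=1 W=0 U=1 S=0
  ⇒ fault: PROTECTION_VIOLATION  — 4 lookups
#2 VA=0x7830009FA (w,user):
  [0] read 0x36 idx=0: raw=0x4C007 flags P=1 W=1 U=1 S=0
  [1] read 0x4C idx=30: raw=0x4F007 flags P=1 W=1 U=1 S=0
  [2] read 0x4F idx=24: raw=0x6B004 flags P=0 W=0 U=1 S=0
  ⇒ fault: PAGE_NOT_PRESENT  — 3 lookups
#3 VA=0x40242815423 (r,user):
  [0] read 0x36 idx=8: raw=0x52007 flags P=1 W=1 U=1 S=0
  [1] read 0x52 idx=9: raw=0x56007 flags P=1 W=1 U=1 S=0
  [2] read 0x56 idx=20: raw=0x57007 flags P=1 W=1 U=1 S=0
  [3] read 0x57 idx=21: raw=0x58007 flags P=1 W=1 U=1 S=0
  ✓ 0x58423  — 4 lookups

Access #3 fault: NONE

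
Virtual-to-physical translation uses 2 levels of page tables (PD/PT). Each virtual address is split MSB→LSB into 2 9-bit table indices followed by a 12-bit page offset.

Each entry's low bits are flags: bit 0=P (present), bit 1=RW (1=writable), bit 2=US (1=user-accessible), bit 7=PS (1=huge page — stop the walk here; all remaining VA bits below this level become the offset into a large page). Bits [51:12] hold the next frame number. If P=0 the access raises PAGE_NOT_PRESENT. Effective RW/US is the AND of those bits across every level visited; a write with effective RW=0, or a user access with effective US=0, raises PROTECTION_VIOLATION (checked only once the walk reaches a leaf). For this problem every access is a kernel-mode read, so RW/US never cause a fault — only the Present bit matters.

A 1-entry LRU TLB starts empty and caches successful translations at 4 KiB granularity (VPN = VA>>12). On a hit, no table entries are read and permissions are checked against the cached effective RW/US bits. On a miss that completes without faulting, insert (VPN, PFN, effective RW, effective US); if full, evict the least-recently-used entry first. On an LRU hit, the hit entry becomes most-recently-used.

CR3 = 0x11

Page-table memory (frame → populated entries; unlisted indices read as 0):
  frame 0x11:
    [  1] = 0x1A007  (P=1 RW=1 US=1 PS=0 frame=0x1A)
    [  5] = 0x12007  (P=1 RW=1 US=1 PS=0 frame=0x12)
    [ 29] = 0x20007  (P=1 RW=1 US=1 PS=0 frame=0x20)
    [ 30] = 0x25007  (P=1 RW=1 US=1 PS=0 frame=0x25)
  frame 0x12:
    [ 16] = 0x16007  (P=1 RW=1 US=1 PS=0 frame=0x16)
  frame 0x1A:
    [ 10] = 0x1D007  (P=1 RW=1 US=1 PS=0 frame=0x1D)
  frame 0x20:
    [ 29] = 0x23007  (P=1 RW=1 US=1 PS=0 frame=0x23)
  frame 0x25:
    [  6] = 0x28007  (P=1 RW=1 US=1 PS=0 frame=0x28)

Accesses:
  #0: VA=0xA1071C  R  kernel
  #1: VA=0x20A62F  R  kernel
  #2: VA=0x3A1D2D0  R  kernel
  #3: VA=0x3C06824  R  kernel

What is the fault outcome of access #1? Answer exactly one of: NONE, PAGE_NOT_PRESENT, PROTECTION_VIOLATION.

Per-access translation:
#0 VA=0xA1071C (r,kernel):
  [0] read 0x11 idx=5: raw=0x12007 flags P=1 W=1 U=1 S=0
  [1] read 0x12 idx=16: raw=0x16007 flags P=1 W=1 U=1 S=0
  ⇒ phys 0x1671C  [2 reads]
#1 VA=0x20A62F (r,kernel):
  [0] read 0x11 idx=1: raw=0x1A007 flags P=1 W=1 U=1 S=0
  [1] read 0x1A idx=10: raw=0x1D007 flags P=1 W=1 U=1 S=0
  ⇒ phys 0x1D62F  [2 reads]
#2 VA=0x3A1D2D0 (r,kernel):
  [0] read 0x11 idx=29: raw=0x20007 flags P=1 W=1 U=1 S=0
  [1] read 0x20 idx=29: raw=0x23007 flags P=1 W=1 U=1 S=0
  ⇒ phys 0x232D0  [2 reads]
#3 VA=0x3C06824 (r,kernel):
  [0] read 0x11 idx=30: raw=0x25007 flags P=1 W=1 U=1 S=0
  [1] read 0x25 idx=6: raw=0x28007 flags P=1 W=1 U=1 S=0
  ⇒ phys 0x28824  [2 reads]

Access #1 fault: NONE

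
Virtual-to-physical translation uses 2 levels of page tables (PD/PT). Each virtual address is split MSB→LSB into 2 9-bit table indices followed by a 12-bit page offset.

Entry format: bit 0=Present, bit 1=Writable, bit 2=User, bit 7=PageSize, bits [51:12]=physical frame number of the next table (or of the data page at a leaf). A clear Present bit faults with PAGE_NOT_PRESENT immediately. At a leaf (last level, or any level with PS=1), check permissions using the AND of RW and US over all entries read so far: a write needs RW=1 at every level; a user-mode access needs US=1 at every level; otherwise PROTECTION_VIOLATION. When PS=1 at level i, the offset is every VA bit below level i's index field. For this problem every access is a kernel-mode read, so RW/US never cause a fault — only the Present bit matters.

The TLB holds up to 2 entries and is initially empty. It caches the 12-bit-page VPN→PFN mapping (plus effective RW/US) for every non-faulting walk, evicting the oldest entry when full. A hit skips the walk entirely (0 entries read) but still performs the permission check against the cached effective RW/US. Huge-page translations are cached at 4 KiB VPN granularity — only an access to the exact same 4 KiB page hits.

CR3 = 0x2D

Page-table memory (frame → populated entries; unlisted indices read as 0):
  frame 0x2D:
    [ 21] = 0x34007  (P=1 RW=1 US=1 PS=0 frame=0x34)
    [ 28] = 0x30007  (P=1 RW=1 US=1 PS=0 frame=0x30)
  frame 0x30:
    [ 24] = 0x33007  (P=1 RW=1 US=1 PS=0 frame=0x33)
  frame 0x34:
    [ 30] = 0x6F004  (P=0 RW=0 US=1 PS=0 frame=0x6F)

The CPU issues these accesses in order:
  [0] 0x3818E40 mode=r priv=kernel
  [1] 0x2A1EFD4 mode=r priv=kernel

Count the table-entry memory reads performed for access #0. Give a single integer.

Walk each access:
#0 VA=0x3818E40 (r,kernel):
  [0] read 0x2D idx=28: raw=0x30007 flags P=1 W=1 U=1 S=0
  [1] read 0x30 idx=24: raw=0x33007 flags P=1 W=1 U=1 S=0
  ✓ 0x33E40  — 2 lookups
#1 VA=0x2A1EFD4 (r,kernel):
  [0] read 0x2D idx=21: raw=0x34007 flags P=1 W=1 U=1 S=0
  [1] read 0x34 idx=30: raw=0x6F004 flags P=0 W=0 U=1 S=0
  → PAGE_NOT_PRESENT  (2 entries read)

Entries read for #0: 2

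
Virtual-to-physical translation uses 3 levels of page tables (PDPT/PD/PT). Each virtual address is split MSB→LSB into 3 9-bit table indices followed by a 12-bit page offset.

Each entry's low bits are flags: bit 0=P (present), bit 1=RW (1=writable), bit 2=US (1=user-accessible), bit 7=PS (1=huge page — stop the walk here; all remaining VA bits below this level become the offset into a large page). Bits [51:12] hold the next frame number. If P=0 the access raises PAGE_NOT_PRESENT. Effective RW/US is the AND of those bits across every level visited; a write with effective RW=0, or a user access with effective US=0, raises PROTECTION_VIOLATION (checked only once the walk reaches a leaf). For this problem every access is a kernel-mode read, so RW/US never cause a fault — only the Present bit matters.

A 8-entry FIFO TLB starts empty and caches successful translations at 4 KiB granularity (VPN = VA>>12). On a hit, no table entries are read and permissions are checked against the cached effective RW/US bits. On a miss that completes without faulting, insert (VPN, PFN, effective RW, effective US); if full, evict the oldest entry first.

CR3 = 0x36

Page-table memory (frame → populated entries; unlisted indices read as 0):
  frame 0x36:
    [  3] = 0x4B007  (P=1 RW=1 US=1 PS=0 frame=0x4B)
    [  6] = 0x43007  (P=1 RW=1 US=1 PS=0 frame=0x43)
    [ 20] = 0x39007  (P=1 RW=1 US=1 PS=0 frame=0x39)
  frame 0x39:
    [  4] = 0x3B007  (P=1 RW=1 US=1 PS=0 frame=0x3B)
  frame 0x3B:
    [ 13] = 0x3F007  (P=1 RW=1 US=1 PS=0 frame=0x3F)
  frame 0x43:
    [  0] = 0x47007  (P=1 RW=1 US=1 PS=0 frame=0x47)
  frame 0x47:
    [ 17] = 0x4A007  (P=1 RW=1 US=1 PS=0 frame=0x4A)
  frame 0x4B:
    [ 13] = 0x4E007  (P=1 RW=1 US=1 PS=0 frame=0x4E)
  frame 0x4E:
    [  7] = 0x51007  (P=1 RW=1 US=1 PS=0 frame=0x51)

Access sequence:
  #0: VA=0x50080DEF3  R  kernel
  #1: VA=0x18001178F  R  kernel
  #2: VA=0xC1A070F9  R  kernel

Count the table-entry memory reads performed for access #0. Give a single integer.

Per-access translation:
#0 VA=0x50080DEF3 (r,kernel):
  lvl0: tbl 0x36, slot 20 ⇒ 0x39007 (P1/RW1/US1/PS0)
  lvl1: tbl 0x39, slot 4 ⇒ 0x3B007 (P1/RW1/US1/PS0)
  lvl2: tbl 0x3B, slot 13 ⇒ 0x3F007 (P1/RW1/US1/PS0)
  ✓ 0x3FEF3  — 3 lookups
#1 VA=0x18001178F (r,kernel):
  lvl0: tbl 0x36, slot 6 ⇒ 0x43007 (P1/RW1/US1/PS0)
  lvl1: tbl 0x43, slot 0 ⇒ 0x47007 (P1/RW1/US1/PS0)
  lvl2: tbl 0x47, slot 17 ⇒ 0x4A007 (P1/RW1/US1/PS0)
  ✓ 0x4A78F  — 3 lookups
#2 VA=0xC1A070F9 (r,kernel):
  lvl0: tbl 0x36, slot 3 ⇒ 0x4B007 (P1/RW1/US1/PS0)
  lvl1: tbl 0x4B, slot 13 ⇒ 0x4E007 (P1/RW1/US1/PS0)
  lvl2: tbl 0x4E, slot 7 ⇒ 0x51007 (P1/RW1/US1/PS0)
  ✓ 0x510F9  — 3 lookups

Entries read for #0: 3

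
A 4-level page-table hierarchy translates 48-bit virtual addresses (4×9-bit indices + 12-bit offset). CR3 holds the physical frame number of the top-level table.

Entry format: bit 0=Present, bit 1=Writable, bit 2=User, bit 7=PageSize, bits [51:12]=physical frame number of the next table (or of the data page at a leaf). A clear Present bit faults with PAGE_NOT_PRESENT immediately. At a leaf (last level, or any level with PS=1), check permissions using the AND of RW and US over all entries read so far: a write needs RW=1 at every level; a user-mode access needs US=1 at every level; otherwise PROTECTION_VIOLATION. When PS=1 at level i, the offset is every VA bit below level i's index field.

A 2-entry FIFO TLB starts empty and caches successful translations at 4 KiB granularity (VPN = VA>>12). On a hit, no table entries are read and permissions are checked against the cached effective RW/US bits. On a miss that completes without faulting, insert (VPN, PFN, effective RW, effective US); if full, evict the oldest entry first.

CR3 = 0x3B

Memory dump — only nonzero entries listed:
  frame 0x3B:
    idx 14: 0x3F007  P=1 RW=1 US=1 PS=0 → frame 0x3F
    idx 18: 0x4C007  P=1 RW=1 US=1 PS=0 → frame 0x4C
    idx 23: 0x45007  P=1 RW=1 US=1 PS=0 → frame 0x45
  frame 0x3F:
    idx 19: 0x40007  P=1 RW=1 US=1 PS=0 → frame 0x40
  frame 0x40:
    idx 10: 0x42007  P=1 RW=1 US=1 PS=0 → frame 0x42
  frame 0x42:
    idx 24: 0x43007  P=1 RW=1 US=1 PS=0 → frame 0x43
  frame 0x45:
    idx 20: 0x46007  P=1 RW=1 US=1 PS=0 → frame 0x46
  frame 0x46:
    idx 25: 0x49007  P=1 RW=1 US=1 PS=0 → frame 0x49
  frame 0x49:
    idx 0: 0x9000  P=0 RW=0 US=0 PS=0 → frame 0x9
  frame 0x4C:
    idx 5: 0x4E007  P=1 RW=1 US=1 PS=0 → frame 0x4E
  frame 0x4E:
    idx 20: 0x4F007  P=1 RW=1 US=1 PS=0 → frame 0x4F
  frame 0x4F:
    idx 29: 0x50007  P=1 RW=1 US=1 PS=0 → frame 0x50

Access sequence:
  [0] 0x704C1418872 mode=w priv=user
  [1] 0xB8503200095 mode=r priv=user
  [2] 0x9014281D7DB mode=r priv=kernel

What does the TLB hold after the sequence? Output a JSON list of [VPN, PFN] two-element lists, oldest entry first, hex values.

Walk each access:
#0 VA=0x704C1418872 (w,user):
  L0 @0x3B[14] → 0x3F007  P=1,RW=1,US=1,PS=0
  L1 @0x3F[19] → 0x40007  P=1,RW=1,US=1,PS=0
  L2 @0x40[10] → 0x42007  P=1,RW=1,US=1,PS=0
  L3 @0x42[24] → 0x43007  P=1,RW=1,US=1,PS=0
  ⇒ phys 0x43872  [4 reads]
#1 VA=0xB8503200095 (r,user):
  L0 @0x3B[23] → 0x45007  P=1,RW=1,US=1,PS=0
  L1 @0x45[20] → 0x46007  P=1,RW=1,US=1,PS=0
  L2 @0x46[25] → 0x49007  P=1,RW=1,US=1,PS=0
  L3 @0x49[0] → 0x9000  P=0,RW=0,US=0,PS=0
  ✗ PAGE_NOT_PRESENT  [4 reads]
#2 VA=0x9014281D7DB (r,kernel):
  L0 @0x3B[18] → 0x4C007  P=1,RW=1,US=1,PS=0
  L1 @0x4C[5] → 0x4E007  P=1,RW=1,US=1,PS=0
  L2 @0x4E[20] → 0x4F007  P=1,RW=1,US=1,PS=0
  L3 @0x4F[29] → 0x50007  P=1,RW=1,US=1,PS=0
  ⇒ phys 0x507DB  [4 reads]

TLB: [["0x704C1418", "0x43"], ["0x9014281D", "0x50"]]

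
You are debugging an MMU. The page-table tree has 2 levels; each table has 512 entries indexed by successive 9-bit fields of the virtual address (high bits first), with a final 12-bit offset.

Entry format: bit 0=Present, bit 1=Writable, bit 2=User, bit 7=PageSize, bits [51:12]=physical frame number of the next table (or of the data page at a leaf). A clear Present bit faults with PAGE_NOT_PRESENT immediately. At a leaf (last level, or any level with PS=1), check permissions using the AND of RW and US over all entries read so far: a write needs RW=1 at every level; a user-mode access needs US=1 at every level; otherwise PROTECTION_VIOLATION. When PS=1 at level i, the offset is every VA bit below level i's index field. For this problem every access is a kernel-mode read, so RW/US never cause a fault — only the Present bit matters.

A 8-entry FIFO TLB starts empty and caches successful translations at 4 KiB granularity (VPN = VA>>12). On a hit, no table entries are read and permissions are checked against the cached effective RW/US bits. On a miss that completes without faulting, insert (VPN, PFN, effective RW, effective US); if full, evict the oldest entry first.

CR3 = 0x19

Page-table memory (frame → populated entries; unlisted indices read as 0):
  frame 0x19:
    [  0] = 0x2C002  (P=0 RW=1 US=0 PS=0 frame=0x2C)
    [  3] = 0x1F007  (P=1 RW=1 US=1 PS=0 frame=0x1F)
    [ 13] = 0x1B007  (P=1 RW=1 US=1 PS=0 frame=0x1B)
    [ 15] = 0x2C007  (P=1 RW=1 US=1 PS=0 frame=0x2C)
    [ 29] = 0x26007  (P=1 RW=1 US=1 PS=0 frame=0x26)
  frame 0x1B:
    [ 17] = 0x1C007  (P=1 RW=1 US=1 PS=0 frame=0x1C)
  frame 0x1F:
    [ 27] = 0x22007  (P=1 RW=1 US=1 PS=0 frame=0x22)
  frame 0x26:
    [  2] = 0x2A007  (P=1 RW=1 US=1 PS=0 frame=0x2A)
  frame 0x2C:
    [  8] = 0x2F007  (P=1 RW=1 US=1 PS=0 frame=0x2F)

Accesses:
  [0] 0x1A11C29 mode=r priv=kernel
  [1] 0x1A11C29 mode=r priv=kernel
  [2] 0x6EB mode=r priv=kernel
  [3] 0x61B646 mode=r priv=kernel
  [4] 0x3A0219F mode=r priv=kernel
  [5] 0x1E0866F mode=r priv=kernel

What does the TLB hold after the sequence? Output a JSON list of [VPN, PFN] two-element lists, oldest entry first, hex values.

Trace:
#0 VA=0x1A11C29 (r,kernel):
  L0 @0x19[13] → 0x1B007  P=1,RW=1,US=1,PS=0
  L1 @0x1B[17] → 0x1C007  P=1,RW=1,US=1,PS=0
  ⇒ phys 0x1CC29  [2 reads]
#1 VA=0x1A11C29 (r,kernel):
  TLB hit vpn=0x1A11 → PA=0x1CC29
#2 VA=0x6EB (r,kernel):
  L0 @0x19[0] → 0x2C002  P=0,RW=1,US=0,PS=0
  → PAGE_NOT_PRESENT  (1 entries read)
#3 VA=0x61B646 (r,kernel):
  L0 @0x19[3] → 0x1F007  P=1,RW=1,US=1,PS=0
  L1 @0x1F[27] → 0x22007  P=1,RW=1,US=1,PS=0
  ⇒ phys 0x22646  [2 reads]
#4 VA=0x3A0219F (r,kernel):
  L0 @0x19[29] → 0x26007  P=1,RW=1,US=1,PS=0
  L1 @0x26[2] → 0x2A007  P=1,RW=1,US=1,PS=0
  ⇒ phys 0x2A19F  [2 reads]
#5 VA=0x1E0866F (r,kernel):
  L0 @0x19[15] → 0x2C007  P=1,RW=1,US=1,PS=0
  L1 @0x2C[8] → 0x2F007  P=1,RW=1,US=1,PS=0
  ⇒ phys 0x2F66F  [2 reads]

TLB: [["0x1A11", "0x1C"], ["0x61B", "0x22"], ["0x3A02", "0x2A"], ["0x1E08", "0x2F"]]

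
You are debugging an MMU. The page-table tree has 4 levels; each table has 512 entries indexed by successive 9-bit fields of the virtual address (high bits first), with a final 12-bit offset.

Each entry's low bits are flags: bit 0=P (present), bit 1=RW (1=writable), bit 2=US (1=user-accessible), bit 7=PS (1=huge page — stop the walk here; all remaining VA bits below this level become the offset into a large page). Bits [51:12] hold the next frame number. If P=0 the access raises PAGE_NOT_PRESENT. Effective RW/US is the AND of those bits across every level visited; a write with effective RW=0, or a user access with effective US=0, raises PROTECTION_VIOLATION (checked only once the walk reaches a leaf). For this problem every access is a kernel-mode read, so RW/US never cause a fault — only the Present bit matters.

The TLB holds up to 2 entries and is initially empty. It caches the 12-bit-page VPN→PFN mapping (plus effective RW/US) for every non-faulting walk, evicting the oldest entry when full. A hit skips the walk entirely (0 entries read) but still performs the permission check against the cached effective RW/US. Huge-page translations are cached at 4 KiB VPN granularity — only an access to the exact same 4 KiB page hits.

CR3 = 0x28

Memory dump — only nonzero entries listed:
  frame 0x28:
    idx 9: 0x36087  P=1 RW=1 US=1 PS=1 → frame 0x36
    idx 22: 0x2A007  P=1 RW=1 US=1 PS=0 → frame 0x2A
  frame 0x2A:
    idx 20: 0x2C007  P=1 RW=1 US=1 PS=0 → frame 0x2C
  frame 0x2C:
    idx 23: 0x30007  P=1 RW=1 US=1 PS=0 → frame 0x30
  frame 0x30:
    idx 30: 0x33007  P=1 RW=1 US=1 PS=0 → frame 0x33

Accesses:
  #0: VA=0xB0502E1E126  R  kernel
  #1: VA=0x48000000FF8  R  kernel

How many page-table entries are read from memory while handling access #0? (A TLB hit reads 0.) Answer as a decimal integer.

Walk each access:
#0 VA=0xB0502E1E126 (r,kernel):
  lvl0: tbl 0x28, slot 22 ⇒ 0x2A007 (P1/RW1/US1/PS0)
  lvl1: tbl 0x2A, slot 20 ⇒ 0x2C007 (P1/RW1/US1/PS0)
  lvl2: tbl 0x2C, slot 23 ⇒ 0x30007 (P1/RW1/US1/PS0)
  lvl3: tbl 0x30, slot 30 ⇒ 0x33007 (P1/RW1/US1/PS0)
  ✓ 0x33126  — 4 lookups
#1 VA=0x48000000FF8 (r,kernel):
  lvl0: tbl 0x28, slot 9 ⇒ 0x36087 (P1/RW1/US1/PS1)
  ✓ 0x36FF8 (huge @L0)  — 1 lookups

Entries read for #0: 4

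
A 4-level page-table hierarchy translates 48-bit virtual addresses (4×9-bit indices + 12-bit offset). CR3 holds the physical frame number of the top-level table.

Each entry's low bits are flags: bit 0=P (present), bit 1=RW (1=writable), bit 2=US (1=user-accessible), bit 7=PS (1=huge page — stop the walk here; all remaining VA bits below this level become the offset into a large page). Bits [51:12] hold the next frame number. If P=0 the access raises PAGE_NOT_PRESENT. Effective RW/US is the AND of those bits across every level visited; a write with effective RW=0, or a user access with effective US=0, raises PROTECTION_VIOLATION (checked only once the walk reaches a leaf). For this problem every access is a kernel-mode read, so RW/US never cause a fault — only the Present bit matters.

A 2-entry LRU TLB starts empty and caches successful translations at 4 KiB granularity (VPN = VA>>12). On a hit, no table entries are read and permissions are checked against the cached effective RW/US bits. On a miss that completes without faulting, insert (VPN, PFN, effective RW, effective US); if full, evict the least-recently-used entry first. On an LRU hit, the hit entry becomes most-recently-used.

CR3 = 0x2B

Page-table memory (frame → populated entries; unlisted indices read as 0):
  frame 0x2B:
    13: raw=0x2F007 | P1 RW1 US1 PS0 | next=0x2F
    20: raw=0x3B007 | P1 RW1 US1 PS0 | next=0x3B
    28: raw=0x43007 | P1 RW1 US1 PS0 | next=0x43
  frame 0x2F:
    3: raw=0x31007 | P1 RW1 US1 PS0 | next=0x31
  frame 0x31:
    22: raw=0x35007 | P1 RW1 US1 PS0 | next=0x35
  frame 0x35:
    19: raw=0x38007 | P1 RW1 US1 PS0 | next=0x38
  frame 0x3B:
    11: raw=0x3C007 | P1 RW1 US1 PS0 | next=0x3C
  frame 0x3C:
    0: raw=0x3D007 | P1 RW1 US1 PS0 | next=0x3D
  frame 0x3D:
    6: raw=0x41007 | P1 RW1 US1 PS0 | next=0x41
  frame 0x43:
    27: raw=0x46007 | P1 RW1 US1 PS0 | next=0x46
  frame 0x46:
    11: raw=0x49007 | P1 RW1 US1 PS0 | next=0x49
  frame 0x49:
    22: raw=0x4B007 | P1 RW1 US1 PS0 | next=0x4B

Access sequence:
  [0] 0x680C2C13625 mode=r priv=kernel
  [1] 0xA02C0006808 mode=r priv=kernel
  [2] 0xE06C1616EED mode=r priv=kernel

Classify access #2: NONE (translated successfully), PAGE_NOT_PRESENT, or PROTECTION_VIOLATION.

Walk each access:
#0 VA=0x680C2C13625 (r,kernel):
  L0 @0x2B[13] → 0x2F007  P=1,RW=1,US=1,PS=0
  L1 @0x2F[3] → 0x31007  P=1,RW=1,US=1,PS=0
  L2 @0x31[22] → 0x35007  P=1,RW=1,US=1,PS=0
  L3 @0x35[19] → 0x38007  P=1,RW=1,US=1,PS=0
  ✓ 0x38625  — 4 lookups
#1 VA=0xA02C0006808 (r,kernel):
  L0 @0x2B[20] → 0x3B007  P=1,RW=1,US=1,PS=0
  L1 @0x3B[11] → 0x3C007  P=1,RW=1,US=1,PS=0
  L2 @0x3C[0] → 0x3D007  P=1,RW=1,US=1,PS=0
  L3 @0x3D[6] → 0x41007  P=1,RW=1,US=1,PS=0
  ✓ 0x41808  — 4 lookups
#2 VA=0xE06C1616EED (r,kernel):
  L0 @0x2B[28] → 0x43007  P=1,RW=1,US=1,PS=0
  L1 @0x43[27] → 0x46007  P=1,RW=1,US=1,PS=0
  L2 @0x46[11] → 0x49007  P=1,RW=1,US=1,PS=0
  L3 @0x49[22] → 0x4B007  P=1,RW=1,US=1,PS=0
  ✓ 0x4BEED  — 4 lookups

Access #2 fault: NONE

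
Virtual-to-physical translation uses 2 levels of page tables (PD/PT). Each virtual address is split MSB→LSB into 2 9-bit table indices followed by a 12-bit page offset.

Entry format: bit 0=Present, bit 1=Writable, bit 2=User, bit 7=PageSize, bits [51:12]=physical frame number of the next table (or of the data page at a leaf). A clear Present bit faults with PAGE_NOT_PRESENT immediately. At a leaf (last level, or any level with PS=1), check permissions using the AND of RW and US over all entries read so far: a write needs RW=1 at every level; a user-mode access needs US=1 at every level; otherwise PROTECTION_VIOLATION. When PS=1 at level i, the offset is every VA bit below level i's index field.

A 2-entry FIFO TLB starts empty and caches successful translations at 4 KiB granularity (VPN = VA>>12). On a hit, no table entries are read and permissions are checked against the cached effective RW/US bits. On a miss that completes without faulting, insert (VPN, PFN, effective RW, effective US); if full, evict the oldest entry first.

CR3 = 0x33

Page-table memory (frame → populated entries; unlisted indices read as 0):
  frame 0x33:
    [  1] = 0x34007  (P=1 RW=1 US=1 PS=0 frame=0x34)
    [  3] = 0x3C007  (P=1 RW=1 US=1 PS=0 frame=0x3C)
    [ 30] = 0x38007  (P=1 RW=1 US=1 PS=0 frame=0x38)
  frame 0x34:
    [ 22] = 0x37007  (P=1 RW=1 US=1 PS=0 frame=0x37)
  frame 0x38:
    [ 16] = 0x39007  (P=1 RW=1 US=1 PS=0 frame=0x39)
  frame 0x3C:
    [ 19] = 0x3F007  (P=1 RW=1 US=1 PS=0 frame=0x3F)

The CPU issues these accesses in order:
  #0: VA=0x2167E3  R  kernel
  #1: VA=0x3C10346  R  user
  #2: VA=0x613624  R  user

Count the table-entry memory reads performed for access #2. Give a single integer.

Trace:
#0 VA=0x2167E3 (r,kernel):
  L0: frame=0x33 idx=1 entry=0x34007 [P=1 RW=1 US=1 PS=0]
  L1: frame=0x34 idx=22 entry=0x37007 [P=1 RW=1 US=1 PS=0]
  → PA=0x377E3  (2 entries read)
#1 VA=0x3C10346 (r,user):
  L0: frame=0x33 idx=30 entry=0x38007 [P=1 RW=1 US=1 PS=0]
  L1: frame=0x38 idx=16 entry=0x39007 [P=1 RW=1 US=1 PS=0]
  → PA=0x39346  (2 entries read)
#2 VA=0x613624 (r,user):
  L0: frame=0x33 idx=3 entry=0x3C007 [P=1 RW=1 US=1 PS=0]
  L1: frame=0x3C idx=19 entry=0x3F007 [P=1 RW=1 US=1 PS=0]
  → PA=0x3F624  (2 entries read)

Entries read for #2: 2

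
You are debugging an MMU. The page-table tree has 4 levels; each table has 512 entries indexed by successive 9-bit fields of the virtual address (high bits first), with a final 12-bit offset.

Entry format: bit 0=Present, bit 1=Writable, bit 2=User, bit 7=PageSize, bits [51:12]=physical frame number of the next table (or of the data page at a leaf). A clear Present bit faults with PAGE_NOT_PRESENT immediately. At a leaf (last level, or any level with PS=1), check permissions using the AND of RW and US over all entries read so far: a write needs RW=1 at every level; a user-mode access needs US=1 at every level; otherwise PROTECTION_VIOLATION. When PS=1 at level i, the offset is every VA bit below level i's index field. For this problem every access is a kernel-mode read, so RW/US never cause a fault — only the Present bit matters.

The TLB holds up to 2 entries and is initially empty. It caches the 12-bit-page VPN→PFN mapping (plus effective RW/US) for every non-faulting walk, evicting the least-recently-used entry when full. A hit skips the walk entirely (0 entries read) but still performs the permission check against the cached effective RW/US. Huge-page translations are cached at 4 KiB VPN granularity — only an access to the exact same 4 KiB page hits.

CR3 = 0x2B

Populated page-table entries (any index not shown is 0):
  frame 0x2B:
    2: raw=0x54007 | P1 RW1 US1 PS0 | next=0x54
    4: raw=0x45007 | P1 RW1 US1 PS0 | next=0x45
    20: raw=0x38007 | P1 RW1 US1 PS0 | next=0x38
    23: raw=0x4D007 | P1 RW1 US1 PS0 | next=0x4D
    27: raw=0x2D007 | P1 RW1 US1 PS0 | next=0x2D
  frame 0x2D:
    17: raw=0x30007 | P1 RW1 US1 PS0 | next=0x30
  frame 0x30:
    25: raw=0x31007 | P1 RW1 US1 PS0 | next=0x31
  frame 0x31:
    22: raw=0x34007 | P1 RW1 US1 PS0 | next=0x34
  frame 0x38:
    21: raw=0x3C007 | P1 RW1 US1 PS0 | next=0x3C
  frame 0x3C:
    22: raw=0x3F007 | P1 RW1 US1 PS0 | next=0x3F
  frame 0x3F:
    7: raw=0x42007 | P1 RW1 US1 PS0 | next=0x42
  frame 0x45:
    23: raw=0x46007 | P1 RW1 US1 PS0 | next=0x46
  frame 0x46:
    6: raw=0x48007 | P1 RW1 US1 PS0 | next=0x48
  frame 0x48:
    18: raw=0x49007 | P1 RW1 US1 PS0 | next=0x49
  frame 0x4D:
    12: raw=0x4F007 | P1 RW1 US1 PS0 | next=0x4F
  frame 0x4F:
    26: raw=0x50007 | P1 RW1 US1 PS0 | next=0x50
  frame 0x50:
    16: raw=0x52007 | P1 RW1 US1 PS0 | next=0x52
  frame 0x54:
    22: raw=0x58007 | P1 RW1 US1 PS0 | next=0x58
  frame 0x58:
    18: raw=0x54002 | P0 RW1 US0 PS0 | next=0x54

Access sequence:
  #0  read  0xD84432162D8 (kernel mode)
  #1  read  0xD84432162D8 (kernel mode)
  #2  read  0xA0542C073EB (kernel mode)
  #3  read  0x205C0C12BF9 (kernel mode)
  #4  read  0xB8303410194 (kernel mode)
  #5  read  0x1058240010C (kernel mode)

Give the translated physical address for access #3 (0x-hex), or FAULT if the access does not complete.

Per-access translation:
#0 VA=0xD84432162D8 (r,kernel):
  L0 @0x2B[27] → 0x2D007  P=1,RW=1,US=1,PS=0
  L1 @0x2D[17] → 0x30007  P=1,RW=1,US=1,PS=0
  L2 @0x30[25] → 0x31007  P=1,RW=1,US=1,PS=0
  L3 @0x31[22] → 0x34007  P=1,RW=1,US=1,PS=0
  ✓ 0x342D8  — 4 lookups
#1 VA=0xD84432162D8 (r,kernel):
  TLB hit vpn=0xD8443216 → PA=0x342D8
#2 VA=0xA0542C073EB (r,kernel):
  L0 @0x2B[20] → 0x38007  P=1,RW=1,US=1,PS=0
  L1 @0x38[21] → 0x3C007  P=1,RW=1,US=1,PS=0
  L2 @0x3C[22] → 0x3F007  P=1,RW=1,US=1,PS=0
  L3 @0x3F[7] → 0x42007  P=1,RW=1,US=1,PS=0
  ✓ 0x423EB  — 4 lookups
#3 VA=0x205C0C12BF9 (r,kernel):
  L0 @0x2B[4] → 0x45007  P=1,RW=1,US=1,PS=0
  L1 @0x45[23] → 0x46007  P=1,RW=1,US=1,PS=0
  L2 @0x46[6] → 0x48007  P=1,RW=1,US=1,PS=0
  L3 @0x48[18] → 0x49007  P=1,RW=1,US=1,PS=0
  ✓ 0x49BF9  — 4 lookups
#4 VA=0xB8303410194 (r,kernel):
  L0 @0x2B[23] → 0x4D007  P=1,RW=1,US=1,PS=0
  L1 @0x4D[12] → 0x4F007  P=1,RW=1,US=1,PS=0
  L2 @0x4F[26] → 0x50007  P=1,RW=1,US=1,PS=0
  L3 @0x50[16] → 0x52007  P=1,RW=1,US=1,PS=0
  ✓ 0x52194  — 4 lookups
#5 VA=0x1058240010C (r,kernel):
  L0 @0x2B[2] → 0x54007  P=1,RW=1,US=1,PS=0
  L1 @0x54[22] → 0x58007  P=1,RW=1,US=1,PS=0
  L2 @0x58[18] → 0x54002  P=0,RW=1,US=0,PS=0
  ⇒ fault: PAGE_NOT_PRESENT  — 3 lookups

Access #3 PA: 0x49BF9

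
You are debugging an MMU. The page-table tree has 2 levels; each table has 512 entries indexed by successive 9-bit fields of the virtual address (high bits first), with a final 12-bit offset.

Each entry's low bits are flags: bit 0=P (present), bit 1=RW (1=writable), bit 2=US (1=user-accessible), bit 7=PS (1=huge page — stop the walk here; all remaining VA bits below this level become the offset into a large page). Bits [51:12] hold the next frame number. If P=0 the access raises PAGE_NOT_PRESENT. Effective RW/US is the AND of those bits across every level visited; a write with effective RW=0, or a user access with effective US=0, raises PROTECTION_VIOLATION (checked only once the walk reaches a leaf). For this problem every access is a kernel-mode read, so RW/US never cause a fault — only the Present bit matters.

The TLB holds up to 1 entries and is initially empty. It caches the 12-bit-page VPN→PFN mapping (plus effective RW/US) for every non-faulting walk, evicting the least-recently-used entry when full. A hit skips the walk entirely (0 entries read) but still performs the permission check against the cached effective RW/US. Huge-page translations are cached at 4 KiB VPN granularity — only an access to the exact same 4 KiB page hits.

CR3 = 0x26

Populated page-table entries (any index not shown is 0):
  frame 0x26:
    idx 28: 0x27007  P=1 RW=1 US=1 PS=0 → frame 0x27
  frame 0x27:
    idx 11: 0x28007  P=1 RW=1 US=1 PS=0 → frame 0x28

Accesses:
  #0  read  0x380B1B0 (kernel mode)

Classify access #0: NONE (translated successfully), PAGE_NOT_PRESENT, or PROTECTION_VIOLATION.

Per-access translation:
#0 VA=0x380B1B0 (r,kernel):
  L0: frame=0x26 idx=28 entry=0x27007 [P=1 RW=1 US=1 PS=0]
  L1: frame=0x27 idx=11 entry=0x28007 [P=1 RW=1 US=1 PS=0]
  ✓ 0x281B0  — 2 lookups

Access #0 fault: NONE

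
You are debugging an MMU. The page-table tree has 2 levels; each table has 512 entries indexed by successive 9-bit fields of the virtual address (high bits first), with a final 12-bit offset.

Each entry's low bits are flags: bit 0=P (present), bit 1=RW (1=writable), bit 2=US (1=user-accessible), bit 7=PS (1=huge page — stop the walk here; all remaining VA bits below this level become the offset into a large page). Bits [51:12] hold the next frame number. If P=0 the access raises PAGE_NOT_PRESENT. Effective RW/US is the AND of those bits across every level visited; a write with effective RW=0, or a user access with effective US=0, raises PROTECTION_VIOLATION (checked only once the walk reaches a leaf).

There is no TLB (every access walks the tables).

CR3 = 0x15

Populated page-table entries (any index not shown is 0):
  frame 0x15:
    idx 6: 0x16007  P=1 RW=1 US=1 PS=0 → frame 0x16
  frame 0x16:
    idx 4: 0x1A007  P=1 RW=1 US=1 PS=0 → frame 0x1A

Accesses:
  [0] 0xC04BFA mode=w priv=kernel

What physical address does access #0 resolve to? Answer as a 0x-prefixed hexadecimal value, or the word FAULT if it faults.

Walk each access:
#0 VA=0xC04BFA (w,kernel):
  L0: frame=0x15 idx=6 entry=0x16007 [P=1 RW=1 US=1 PS=0]
  L1: frame=0x16 idx=4 entry=0x1A007 [P=1 RW=1 US=1 PS=0]
  → PA=0x1ABFA  (2 entries read)

Access #0 PA: 0x1ABFA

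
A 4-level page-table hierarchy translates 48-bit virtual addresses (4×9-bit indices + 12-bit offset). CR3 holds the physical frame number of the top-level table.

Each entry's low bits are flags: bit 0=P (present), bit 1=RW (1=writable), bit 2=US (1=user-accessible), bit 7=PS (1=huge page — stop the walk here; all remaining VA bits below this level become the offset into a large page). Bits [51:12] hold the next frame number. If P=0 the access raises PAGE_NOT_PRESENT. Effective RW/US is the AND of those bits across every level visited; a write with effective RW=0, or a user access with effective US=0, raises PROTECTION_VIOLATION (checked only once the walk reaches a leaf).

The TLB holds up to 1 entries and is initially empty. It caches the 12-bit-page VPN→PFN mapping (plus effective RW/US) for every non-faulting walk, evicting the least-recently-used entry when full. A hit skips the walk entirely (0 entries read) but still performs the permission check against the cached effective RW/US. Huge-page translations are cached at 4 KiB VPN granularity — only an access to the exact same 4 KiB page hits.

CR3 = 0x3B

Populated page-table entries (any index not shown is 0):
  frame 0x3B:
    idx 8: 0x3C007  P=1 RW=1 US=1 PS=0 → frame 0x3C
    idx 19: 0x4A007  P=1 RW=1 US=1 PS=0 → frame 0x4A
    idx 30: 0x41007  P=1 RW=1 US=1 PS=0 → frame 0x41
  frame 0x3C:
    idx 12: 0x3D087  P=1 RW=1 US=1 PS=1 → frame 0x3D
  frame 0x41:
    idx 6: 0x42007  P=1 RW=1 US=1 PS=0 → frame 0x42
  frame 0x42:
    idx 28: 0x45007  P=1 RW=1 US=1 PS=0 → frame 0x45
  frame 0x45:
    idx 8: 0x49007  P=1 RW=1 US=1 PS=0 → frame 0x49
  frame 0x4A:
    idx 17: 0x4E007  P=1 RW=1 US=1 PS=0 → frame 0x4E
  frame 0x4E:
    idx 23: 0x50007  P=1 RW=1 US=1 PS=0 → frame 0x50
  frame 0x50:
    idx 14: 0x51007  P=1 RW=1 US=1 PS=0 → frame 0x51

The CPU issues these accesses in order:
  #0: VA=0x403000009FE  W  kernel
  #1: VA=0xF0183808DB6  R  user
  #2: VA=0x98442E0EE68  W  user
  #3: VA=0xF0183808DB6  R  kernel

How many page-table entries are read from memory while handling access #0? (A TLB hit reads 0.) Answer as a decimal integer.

Per-access translation:
#0 VA=0x403000009FE (w,kernel):
  L0: frame=0x3B idx=8 entry=0x3C007 [P=1 RW=1 US=1 PS=0]
  L1: frame=0x3C idx=12 entry=0x3D087 [P=1 RW=1 US=1 PS=1]
  → PA=0x3D9FE (huge @L1)  (2 entries read)
#1 VA=0xF0183808DB6 (r,user):
  L0: frame=0x3B idx=30 entry=0x41007 [P=1 RW=1 US=1 PS=0]
  L1: frame=0x41 idx=6 entry=0x42007 [P=1 RW=1 US=1 PS=0]
  L2: frame=0x42 idx=28 entry=0x45007 [P=1 RW=1 US=1 PS=0]
  L3: frame=0x45 idx=8 entry=0x49007 [P=1 RW=1 US=1 PS=0]
  → PA=0x49DB6  (4 entries read)
#2 VA=0x98442E0EE68 (w,user):
  L0: frame=0x3B idx=19 entry=0x4A007 [P=1 RW=1 US=1 PS=0]
  L1: frame=0x4A idx=17 entry=0x4E007 [P=1 RW=1 US=1 PS=0]
  L2: frame=0x4E idx=23 entry=0x50007 [P=1 RW=1 US=1 PS=0]
  L3: frame=0x50 idx=14 entry=0x51007 [P=1 RW=1 US=1 PS=0]
  → PA=0x51E68  (4 entries read)
#3 VA=0xF0183808DB6 (r,kernel):
  L0: frame=0x3B idx=30 entry=0x41007 [P=1 RW=1 US=1 PS=0]
  L1: frame=0x41 idx=6 entry=0x42007 [P=1 RW=1 US=1 PS=0]
  L2: frame=0x42 idx=28 entry=0x45007 [P=1 RW=1 US=1 PS=0]
  L3: frame=0x45 idx=8 entry=0x49007 [P=1 RW=1 US=1 PS=0]
  → PA=0x49DB6  (4 entries read)

Entries read for #0: 2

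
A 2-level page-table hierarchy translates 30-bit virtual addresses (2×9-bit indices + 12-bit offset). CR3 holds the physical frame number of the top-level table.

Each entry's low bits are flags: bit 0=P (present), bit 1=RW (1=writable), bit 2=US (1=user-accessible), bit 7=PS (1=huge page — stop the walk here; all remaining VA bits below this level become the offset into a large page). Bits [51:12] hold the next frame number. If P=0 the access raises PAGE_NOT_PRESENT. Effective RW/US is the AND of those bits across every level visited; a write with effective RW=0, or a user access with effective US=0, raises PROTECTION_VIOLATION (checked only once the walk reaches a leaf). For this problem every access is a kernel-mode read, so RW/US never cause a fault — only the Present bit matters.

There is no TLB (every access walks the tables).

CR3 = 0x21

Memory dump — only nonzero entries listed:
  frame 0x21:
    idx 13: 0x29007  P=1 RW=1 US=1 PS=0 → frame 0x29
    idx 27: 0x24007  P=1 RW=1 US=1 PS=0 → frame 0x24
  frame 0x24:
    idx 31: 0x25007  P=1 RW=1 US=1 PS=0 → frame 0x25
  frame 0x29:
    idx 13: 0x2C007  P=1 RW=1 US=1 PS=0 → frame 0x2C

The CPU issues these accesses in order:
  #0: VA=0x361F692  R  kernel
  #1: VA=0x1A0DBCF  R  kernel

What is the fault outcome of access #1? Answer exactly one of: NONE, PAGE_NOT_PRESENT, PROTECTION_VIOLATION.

Per-access translation:
#0 VA=0x361F692 (r,kernel):
  L0 @0x21[27] → 0x24007  P=1,RW=1,US=1,PS=0
  L1 @0x24[31] → 0x25007  P=1,RW=1,US=1,PS=0
  → PA=0x25692  (2 entries read)
#1 VA=0x1A0DBCF (r,kernel):
  L0 @0x21[13] → 0x29007  P=1,RW=1,US=1,PS=0
  L1 @0x29[13] → 0x2C007  P=1,RW=1,US=1,PS=0
  → PA=0x2CBCF  (2 entries read)

Access #1 fault: NONE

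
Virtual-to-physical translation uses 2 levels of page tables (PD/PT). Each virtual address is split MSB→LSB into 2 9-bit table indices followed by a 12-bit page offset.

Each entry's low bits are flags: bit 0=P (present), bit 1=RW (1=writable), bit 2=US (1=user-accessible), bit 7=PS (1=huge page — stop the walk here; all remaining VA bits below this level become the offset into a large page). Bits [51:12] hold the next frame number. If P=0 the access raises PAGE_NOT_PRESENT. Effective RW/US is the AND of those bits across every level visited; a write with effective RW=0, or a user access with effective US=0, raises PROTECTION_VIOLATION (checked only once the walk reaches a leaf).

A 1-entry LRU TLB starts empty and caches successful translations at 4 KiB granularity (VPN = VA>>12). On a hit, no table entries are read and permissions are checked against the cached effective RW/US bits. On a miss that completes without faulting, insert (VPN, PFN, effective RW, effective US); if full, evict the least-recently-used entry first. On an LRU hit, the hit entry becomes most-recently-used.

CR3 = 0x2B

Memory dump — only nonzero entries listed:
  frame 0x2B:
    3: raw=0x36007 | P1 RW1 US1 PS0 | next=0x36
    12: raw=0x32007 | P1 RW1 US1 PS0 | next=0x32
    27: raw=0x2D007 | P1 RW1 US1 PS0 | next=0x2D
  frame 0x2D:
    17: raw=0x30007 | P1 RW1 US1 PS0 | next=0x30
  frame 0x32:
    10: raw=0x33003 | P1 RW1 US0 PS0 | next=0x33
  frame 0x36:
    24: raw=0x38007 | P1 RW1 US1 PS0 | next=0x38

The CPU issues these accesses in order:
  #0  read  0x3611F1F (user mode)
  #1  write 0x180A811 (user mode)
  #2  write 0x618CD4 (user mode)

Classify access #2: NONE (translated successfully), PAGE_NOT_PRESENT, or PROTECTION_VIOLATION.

Walk each access:
#0 VA=0x3611F1F (r,user):
  lvl0: tbl 0x2B, slot 27 ⇒ 0x2D007 (P1/RW1/US1/PS0)
  lvl1: tbl 0x2D, slot 17 ⇒ 0x30007 (P1/RW1/US1/PS0)
  ✓ 0x30F1F  — 2 lookups
#1 VA=0x180A811 (w,user):
  lvl0: tbl 0x2B, slot 12 ⇒ 0x32007 (P1/RW1/US1/PS0)
  lvl1: tbl 0x32, slot 10 ⇒ 0x33003 (P1/RW1/US0/PS0)
  ⇒ fault: PROTECTION_VIOLATION  — 2 lookups
#2 VA=0x618CD4 (w,user):
  lvl0: tbl 0x2B, slot 3 ⇒ 0x36007 (P1/RW1/US1/PS0)
  lvl1: tbl 0x36, slot 24 ⇒ 0x38007 (P1/RW1/US1/PS0)
  ✓ 0x38CD4  — 2 lookups

Access #2 fault: NONE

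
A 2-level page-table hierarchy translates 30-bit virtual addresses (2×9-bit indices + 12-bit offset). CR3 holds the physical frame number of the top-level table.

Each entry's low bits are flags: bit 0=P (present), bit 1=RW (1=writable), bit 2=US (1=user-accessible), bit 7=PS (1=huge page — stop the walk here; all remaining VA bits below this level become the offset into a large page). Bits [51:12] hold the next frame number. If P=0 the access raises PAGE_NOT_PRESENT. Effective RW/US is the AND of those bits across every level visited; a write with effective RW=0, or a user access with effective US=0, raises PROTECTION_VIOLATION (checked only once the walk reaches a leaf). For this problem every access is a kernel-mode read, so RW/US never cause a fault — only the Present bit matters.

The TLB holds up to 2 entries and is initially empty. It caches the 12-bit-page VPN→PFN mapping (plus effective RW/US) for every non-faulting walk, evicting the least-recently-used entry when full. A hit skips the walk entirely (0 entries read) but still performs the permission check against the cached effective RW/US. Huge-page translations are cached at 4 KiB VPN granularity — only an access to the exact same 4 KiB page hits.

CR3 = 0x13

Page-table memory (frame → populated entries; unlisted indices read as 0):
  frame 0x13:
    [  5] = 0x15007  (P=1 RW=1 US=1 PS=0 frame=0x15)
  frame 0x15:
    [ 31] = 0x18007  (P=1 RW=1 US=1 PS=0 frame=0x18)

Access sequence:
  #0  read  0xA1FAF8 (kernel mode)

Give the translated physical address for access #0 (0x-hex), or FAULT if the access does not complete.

Per-access translation:
#0 VA=0xA1FAF8 (r,kernel):
  [0] read 0x13 idx=5: raw=0x15007 flags P=1 W=1 U=1 S=0
  [1] read 0x15 idx=31: raw=0x18007 flags P=1 W=1 U=1 S=0
  ✓ 0x18AF8  — 2 lookups

Access #0 PA: 0x18AF8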